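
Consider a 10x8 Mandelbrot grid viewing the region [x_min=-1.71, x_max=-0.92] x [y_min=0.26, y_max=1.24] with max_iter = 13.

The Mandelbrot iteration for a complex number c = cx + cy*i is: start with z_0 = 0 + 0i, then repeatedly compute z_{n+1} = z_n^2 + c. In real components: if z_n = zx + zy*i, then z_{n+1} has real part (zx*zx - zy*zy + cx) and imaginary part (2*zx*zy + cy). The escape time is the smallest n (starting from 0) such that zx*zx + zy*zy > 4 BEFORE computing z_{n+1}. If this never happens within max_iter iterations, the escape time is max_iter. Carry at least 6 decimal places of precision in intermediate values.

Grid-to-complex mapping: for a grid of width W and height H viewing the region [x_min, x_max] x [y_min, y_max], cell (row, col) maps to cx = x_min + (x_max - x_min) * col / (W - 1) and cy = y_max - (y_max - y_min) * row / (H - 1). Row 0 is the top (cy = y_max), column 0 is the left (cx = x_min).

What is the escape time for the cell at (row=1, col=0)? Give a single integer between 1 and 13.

z_0 = 0 + 0i, c = -1.7100 + 1.1000i
Iter 1: z = -1.7100 + 1.1000i, |z|^2 = 4.1341
Escaped at iteration 1

Answer: 1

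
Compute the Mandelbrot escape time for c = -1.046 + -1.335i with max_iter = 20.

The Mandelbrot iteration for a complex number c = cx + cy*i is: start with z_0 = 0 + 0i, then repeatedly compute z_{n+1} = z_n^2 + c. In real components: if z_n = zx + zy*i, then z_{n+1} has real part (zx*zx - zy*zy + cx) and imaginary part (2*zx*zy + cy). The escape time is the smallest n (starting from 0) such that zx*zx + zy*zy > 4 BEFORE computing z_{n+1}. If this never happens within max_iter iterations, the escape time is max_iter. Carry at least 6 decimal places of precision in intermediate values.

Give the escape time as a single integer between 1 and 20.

Answer: 2

Derivation:
z_0 = 0 + 0i, c = -1.0460 + -1.3350i
Iter 1: z = -1.0460 + -1.3350i, |z|^2 = 2.8763
Iter 2: z = -1.7341 + 1.4578i, |z|^2 = 5.1324
Escaped at iteration 2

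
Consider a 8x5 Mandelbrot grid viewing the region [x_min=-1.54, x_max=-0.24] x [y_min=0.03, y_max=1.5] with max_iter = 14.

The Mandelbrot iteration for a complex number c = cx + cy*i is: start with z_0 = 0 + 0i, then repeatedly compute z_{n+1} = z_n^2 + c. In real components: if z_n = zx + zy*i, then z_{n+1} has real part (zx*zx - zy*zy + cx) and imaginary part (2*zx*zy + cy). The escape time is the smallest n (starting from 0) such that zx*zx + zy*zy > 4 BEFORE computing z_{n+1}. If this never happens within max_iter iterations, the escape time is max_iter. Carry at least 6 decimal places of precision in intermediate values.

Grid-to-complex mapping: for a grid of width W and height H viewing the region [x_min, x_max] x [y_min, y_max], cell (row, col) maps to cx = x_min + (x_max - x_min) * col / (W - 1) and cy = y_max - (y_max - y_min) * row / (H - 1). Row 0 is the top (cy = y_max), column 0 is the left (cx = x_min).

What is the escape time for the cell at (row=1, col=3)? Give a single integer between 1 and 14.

z_0 = 0 + 0i, c = -0.9829 + 1.1325i
Iter 1: z = -0.9829 + 1.1325i, |z|^2 = 2.2486
Iter 2: z = -1.2994 + -1.0937i, |z|^2 = 2.8846
Iter 3: z = -0.4905 + 3.9747i, |z|^2 = 16.0392
Escaped at iteration 3

Answer: 3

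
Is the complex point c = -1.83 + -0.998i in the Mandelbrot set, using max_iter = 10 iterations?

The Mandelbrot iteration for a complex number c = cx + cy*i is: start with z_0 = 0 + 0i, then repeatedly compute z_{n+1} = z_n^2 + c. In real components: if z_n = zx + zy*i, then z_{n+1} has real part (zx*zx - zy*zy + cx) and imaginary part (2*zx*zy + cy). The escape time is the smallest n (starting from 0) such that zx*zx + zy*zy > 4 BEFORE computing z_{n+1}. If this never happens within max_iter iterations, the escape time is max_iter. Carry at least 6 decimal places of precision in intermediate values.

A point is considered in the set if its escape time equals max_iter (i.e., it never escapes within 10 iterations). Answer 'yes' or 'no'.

z_0 = 0 + 0i, c = -1.8300 + -0.9980i
Iter 1: z = -1.8300 + -0.9980i, |z|^2 = 4.3449
Escaped at iteration 1

Answer: no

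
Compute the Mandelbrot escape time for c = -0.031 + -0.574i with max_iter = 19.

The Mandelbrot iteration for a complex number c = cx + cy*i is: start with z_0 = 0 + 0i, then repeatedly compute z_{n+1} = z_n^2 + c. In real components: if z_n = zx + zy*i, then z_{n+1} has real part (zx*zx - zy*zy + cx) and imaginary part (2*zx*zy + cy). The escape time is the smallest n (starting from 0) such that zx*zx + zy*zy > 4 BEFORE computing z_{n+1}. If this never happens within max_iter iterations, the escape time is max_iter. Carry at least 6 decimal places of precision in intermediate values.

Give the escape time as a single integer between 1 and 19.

z_0 = 0 + 0i, c = -0.0310 + -0.5740i
Iter 1: z = -0.0310 + -0.5740i, |z|^2 = 0.3304
Iter 2: z = -0.3595 + -0.5384i, |z|^2 = 0.4191
Iter 3: z = -0.1916 + -0.1869i, |z|^2 = 0.0716
Iter 4: z = -0.0292 + -0.5024i, |z|^2 = 0.2532
Iter 5: z = -0.2825 + -0.5447i, |z|^2 = 0.3765
Iter 6: z = -0.2478 + -0.2662i, |z|^2 = 0.1323
Iter 7: z = -0.0405 + -0.4420i, |z|^2 = 0.1970
Iter 8: z = -0.2248 + -0.5382i, |z|^2 = 0.3402
Iter 9: z = -0.2702 + -0.3321i, |z|^2 = 0.1833
Iter 10: z = -0.0683 + -0.3946i, |z|^2 = 0.1603
Iter 11: z = -0.1820 + -0.5201i, |z|^2 = 0.3037
Iter 12: z = -0.2684 + -0.3846i, |z|^2 = 0.2200
Iter 13: z = -0.1069 + -0.3675i, |z|^2 = 0.1465
Iter 14: z = -0.1546 + -0.4954i, |z|^2 = 0.2694
Iter 15: z = -0.2525 + -0.4208i, |z|^2 = 0.2408
Iter 16: z = -0.1443 + -0.3615i, |z|^2 = 0.1515
Iter 17: z = -0.1409 + -0.4697i, |z|^2 = 0.2404
Iter 18: z = -0.2318 + -0.4417i, |z|^2 = 0.2488

Answer: 19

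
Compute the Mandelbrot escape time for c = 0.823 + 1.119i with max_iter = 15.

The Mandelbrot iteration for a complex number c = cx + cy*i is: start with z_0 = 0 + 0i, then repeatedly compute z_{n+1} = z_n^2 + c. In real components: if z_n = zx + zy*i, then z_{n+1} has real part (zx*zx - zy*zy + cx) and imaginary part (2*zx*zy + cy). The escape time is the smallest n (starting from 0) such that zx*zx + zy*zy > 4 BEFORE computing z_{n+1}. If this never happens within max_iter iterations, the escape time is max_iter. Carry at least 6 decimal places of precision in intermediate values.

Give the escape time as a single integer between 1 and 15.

Answer: 2

Derivation:
z_0 = 0 + 0i, c = 0.8230 + 1.1190i
Iter 1: z = 0.8230 + 1.1190i, |z|^2 = 1.9295
Iter 2: z = 0.2482 + 2.9609i, |z|^2 = 8.8284
Escaped at iteration 2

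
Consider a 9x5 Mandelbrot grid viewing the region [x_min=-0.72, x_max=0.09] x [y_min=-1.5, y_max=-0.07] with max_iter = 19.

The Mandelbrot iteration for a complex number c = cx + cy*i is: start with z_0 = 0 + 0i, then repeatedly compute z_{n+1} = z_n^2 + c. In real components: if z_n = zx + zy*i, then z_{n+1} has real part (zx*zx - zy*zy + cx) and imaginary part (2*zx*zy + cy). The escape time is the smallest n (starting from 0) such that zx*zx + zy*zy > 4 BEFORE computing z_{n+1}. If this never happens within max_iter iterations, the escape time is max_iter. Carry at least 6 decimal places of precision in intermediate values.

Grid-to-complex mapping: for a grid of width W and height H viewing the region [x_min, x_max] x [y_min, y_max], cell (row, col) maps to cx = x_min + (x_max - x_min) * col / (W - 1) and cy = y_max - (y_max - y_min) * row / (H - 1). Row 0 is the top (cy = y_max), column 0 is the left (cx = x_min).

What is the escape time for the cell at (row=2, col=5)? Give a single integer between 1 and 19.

z_0 = 0 + 0i, c = -0.2137 + -0.7850i
Iter 1: z = -0.2137 + -0.7850i, |z|^2 = 0.6619
Iter 2: z = -0.7843 + -0.4494i, |z|^2 = 0.8171
Iter 3: z = 0.1994 + -0.0801i, |z|^2 = 0.0462
Iter 4: z = -0.1804 + -0.8169i, |z|^2 = 0.6999
Iter 5: z = -0.8486 + -0.4902i, |z|^2 = 0.9604
Iter 6: z = 0.2660 + 0.0470i, |z|^2 = 0.0730
Iter 7: z = -0.1452 + -0.7600i, |z|^2 = 0.5987
Iter 8: z = -0.7703 + -0.5643i, |z|^2 = 0.9117
Iter 9: z = 0.0611 + 0.0843i, |z|^2 = 0.0108
Iter 10: z = -0.2171 + -0.7747i, |z|^2 = 0.6473
Iter 11: z = -0.7668 + -0.4486i, |z|^2 = 0.7892
Iter 12: z = 0.1729 + -0.0971i, |z|^2 = 0.0393
Iter 13: z = -0.1933 + -0.8186i, |z|^2 = 0.7074
Iter 14: z = -0.8465 + -0.4686i, |z|^2 = 0.9361
Iter 15: z = 0.2832 + 0.0083i, |z|^2 = 0.0802
Iter 16: z = -0.1336 + -0.7803i, |z|^2 = 0.6267
Iter 17: z = -0.8048 + -0.5764i, |z|^2 = 0.9799
Iter 18: z = 0.1016 + 0.1428i, |z|^2 = 0.0307

Answer: 19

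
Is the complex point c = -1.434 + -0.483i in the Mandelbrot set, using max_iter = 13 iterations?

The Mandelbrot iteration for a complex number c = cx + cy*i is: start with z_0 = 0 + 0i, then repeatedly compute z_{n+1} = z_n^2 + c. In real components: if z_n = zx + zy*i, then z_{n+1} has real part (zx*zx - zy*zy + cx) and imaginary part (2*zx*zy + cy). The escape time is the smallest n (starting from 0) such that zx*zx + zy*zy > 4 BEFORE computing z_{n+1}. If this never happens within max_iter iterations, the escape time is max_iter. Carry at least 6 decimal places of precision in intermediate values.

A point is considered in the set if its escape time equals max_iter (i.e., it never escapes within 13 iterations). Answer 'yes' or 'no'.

Answer: no

Derivation:
z_0 = 0 + 0i, c = -1.4340 + -0.4830i
Iter 1: z = -1.4340 + -0.4830i, |z|^2 = 2.2896
Iter 2: z = 0.3891 + 0.9022i, |z|^2 = 0.9654
Iter 3: z = -2.0967 + 0.2191i, |z|^2 = 4.4440
Escaped at iteration 3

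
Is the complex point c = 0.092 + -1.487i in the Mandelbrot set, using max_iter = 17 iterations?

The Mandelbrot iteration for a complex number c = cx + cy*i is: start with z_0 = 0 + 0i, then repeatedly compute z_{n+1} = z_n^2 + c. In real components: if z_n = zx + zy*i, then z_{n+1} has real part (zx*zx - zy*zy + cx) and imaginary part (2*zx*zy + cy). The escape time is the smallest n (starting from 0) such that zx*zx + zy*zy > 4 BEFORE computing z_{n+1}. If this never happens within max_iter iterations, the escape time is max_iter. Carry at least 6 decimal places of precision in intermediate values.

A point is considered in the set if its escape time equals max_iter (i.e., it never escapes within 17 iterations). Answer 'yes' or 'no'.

Answer: no

Derivation:
z_0 = 0 + 0i, c = 0.0920 + -1.4870i
Iter 1: z = 0.0920 + -1.4870i, |z|^2 = 2.2196
Iter 2: z = -2.1107 + -1.7606i, |z|^2 = 7.5548
Escaped at iteration 2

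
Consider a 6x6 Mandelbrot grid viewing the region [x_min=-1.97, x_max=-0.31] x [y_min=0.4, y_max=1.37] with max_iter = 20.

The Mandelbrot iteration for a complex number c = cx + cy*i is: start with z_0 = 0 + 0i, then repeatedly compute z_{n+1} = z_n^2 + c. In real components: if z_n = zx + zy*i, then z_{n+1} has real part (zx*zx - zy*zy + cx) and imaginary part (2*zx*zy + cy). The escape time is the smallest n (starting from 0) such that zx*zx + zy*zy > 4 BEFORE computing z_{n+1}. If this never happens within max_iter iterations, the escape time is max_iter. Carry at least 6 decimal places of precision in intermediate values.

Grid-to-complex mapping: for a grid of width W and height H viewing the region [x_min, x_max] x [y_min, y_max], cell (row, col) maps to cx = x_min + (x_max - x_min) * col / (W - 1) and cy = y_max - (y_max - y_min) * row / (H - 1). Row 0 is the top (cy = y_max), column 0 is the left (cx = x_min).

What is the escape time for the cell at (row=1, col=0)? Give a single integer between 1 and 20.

z_0 = 0 + 0i, c = -1.9700 + 1.1760i
Iter 1: z = -1.9700 + 1.1760i, |z|^2 = 5.2639
Escaped at iteration 1

Answer: 1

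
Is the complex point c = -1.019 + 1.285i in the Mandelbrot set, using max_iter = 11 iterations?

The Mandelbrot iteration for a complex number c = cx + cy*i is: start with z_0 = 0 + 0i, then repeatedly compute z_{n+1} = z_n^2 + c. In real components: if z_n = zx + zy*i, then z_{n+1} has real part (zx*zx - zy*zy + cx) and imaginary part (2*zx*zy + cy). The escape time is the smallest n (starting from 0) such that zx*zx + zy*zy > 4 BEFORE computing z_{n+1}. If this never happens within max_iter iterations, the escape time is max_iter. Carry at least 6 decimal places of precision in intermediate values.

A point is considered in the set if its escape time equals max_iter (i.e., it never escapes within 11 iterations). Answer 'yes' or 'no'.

z_0 = 0 + 0i, c = -1.0190 + 1.2850i
Iter 1: z = -1.0190 + 1.2850i, |z|^2 = 2.6896
Iter 2: z = -1.6319 + -1.3338i, |z|^2 = 4.4421
Escaped at iteration 2

Answer: no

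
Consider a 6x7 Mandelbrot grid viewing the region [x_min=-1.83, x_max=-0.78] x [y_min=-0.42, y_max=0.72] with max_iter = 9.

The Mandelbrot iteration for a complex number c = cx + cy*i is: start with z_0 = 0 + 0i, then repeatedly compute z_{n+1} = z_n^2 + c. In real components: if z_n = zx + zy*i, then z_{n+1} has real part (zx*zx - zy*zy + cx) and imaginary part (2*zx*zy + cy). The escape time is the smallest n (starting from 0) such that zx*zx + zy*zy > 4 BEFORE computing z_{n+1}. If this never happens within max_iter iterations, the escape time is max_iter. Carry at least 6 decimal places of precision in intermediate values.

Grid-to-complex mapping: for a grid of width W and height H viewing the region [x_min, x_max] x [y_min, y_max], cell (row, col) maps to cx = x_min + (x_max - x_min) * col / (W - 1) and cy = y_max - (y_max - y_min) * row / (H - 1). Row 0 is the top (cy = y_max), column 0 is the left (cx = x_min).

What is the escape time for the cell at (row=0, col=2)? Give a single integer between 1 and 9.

z_0 = 0 + 0i, c = -1.4100 + 0.7200i
Iter 1: z = -1.4100 + 0.7200i, |z|^2 = 2.5065
Iter 2: z = 0.0597 + -1.3104i, |z|^2 = 1.7207
Iter 3: z = -3.1236 + 0.5635i, |z|^2 = 10.0744
Escaped at iteration 3

Answer: 3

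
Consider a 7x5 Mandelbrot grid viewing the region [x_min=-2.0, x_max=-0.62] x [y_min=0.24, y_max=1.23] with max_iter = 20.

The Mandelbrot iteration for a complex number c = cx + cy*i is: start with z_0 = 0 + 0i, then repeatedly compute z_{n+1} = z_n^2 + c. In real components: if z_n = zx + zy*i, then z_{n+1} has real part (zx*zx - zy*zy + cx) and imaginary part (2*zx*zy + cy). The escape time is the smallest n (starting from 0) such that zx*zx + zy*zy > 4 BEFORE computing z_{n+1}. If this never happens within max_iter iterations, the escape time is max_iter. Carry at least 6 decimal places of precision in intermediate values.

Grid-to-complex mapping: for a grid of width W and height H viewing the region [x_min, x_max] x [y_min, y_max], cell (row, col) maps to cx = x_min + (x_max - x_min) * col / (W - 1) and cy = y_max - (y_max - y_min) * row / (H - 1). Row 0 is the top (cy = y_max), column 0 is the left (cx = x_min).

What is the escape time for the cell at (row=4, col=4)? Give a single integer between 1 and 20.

Answer: 20

Derivation:
z_0 = 0 + 0i, c = -1.0800 + 0.2400i
Iter 1: z = -1.0800 + 0.2400i, |z|^2 = 1.2240
Iter 2: z = 0.0288 + -0.2784i, |z|^2 = 0.0783
Iter 3: z = -1.1567 + 0.2240i, |z|^2 = 1.3881
Iter 4: z = 0.2077 + -0.2781i, |z|^2 = 0.1205
Iter 5: z = -1.1142 + 0.1245i, |z|^2 = 1.2569
Iter 6: z = 0.1459 + -0.0373i, |z|^2 = 0.0227
Iter 7: z = -1.0601 + 0.2291i, |z|^2 = 1.1763
Iter 8: z = -0.0087 + -0.2458i, |z|^2 = 0.0605
Iter 9: z = -1.1403 + 0.2443i, |z|^2 = 1.3600
Iter 10: z = 0.1607 + -0.3171i, |z|^2 = 0.1264
Iter 11: z = -1.1547 + 0.1381i, |z|^2 = 1.3525
Iter 12: z = 0.2343 + -0.0790i, |z|^2 = 0.0611
Iter 13: z = -1.0313 + 0.2030i, |z|^2 = 1.1048
Iter 14: z = -0.0576 + -0.1787i, |z|^2 = 0.0352
Iter 15: z = -1.1086 + 0.2606i, |z|^2 = 1.2969
Iter 16: z = 0.0811 + -0.3378i, |z|^2 = 0.1207
Iter 17: z = -1.1875 + 0.1852i, |z|^2 = 1.4444
Iter 18: z = 0.2959 + -0.1998i, |z|^2 = 0.1275
Iter 19: z = -1.0324 + 0.1218i, |z|^2 = 1.0807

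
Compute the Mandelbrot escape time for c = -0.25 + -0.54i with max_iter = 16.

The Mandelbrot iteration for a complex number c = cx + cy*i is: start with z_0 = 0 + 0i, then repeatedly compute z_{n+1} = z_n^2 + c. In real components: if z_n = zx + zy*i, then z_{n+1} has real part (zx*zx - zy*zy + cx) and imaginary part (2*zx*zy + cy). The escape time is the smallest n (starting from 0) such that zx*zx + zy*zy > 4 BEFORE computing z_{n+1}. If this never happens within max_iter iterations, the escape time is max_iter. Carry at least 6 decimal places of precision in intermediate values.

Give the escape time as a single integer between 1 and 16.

z_0 = 0 + 0i, c = -0.2500 + -0.5400i
Iter 1: z = -0.2500 + -0.5400i, |z|^2 = 0.3541
Iter 2: z = -0.4791 + -0.2700i, |z|^2 = 0.3024
Iter 3: z = -0.0934 + -0.2813i, |z|^2 = 0.0878
Iter 4: z = -0.3204 + -0.4875i, |z|^2 = 0.3403
Iter 5: z = -0.3850 + -0.2276i, |z|^2 = 0.2000
Iter 6: z = -0.1536 + -0.3647i, |z|^2 = 0.1566
Iter 7: z = -0.3594 + -0.4279i, |z|^2 = 0.3123
Iter 8: z = -0.3039 + -0.2324i, |z|^2 = 0.1464
Iter 9: z = -0.2116 + -0.3988i, |z|^2 = 0.2038
Iter 10: z = -0.3642 + -0.3712i, |z|^2 = 0.2705
Iter 11: z = -0.2552 + -0.2696i, |z|^2 = 0.1378
Iter 12: z = -0.2576 + -0.4024i, |z|^2 = 0.2283
Iter 13: z = -0.3456 + -0.3327i, |z|^2 = 0.2301
Iter 14: z = -0.2412 + -0.3100i, |z|^2 = 0.1543
Iter 15: z = -0.2879 + -0.3904i, |z|^2 = 0.2353

Answer: 16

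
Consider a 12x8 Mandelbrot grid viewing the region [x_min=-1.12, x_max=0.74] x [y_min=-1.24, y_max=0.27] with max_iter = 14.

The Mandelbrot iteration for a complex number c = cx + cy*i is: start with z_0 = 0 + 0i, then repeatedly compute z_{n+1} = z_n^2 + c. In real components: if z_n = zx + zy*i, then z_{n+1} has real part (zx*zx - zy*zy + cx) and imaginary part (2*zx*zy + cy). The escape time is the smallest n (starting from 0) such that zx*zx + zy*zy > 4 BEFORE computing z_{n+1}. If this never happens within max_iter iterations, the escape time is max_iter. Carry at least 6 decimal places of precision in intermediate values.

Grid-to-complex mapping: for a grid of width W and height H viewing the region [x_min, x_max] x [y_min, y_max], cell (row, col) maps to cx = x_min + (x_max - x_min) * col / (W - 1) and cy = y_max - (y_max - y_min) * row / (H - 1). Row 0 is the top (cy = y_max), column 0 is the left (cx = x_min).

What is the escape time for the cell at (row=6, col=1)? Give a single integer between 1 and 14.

Answer: 3

Derivation:
z_0 = 0 + 0i, c = -0.9509 + -1.0243i
Iter 1: z = -0.9509 + -1.0243i, |z|^2 = 1.9534
Iter 2: z = -1.0958 + 0.9237i, |z|^2 = 2.0541
Iter 3: z = -0.6033 + -3.0488i, |z|^2 = 9.6591
Escaped at iteration 3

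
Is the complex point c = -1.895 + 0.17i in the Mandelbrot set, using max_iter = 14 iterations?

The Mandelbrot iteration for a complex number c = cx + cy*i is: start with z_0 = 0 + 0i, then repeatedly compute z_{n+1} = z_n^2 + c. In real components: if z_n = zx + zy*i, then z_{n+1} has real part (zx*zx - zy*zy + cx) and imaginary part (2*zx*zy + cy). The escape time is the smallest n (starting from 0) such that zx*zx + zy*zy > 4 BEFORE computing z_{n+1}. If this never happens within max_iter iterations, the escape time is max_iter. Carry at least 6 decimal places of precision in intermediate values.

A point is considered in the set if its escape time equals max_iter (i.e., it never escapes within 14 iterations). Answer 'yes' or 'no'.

Answer: no

Derivation:
z_0 = 0 + 0i, c = -1.8950 + 0.1700i
Iter 1: z = -1.8950 + 0.1700i, |z|^2 = 3.6199
Iter 2: z = 1.6671 + -0.4743i, |z|^2 = 3.0043
Iter 3: z = 0.6593 + -1.4114i, |z|^2 = 2.4269
Iter 4: z = -3.4524 + -1.6912i, |z|^2 = 14.7795
Escaped at iteration 4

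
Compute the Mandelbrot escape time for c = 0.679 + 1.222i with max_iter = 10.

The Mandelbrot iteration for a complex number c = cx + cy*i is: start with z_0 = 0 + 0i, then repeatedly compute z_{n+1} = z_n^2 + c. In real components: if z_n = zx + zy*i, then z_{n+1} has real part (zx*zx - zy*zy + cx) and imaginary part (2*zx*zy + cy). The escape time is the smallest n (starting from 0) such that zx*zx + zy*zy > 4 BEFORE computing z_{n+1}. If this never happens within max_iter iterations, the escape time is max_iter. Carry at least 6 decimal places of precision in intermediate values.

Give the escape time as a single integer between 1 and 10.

Answer: 2

Derivation:
z_0 = 0 + 0i, c = 0.6790 + 1.2220i
Iter 1: z = 0.6790 + 1.2220i, |z|^2 = 1.9543
Iter 2: z = -0.3532 + 2.8815i, |z|^2 = 8.4277
Escaped at iteration 2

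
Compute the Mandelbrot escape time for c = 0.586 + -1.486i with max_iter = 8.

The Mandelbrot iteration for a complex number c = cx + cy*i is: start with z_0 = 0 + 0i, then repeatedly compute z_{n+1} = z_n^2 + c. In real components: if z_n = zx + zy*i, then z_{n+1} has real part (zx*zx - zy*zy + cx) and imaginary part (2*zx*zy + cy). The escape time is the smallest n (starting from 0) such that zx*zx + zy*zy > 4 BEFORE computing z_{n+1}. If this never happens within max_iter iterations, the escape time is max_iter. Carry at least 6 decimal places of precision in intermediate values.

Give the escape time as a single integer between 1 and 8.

z_0 = 0 + 0i, c = 0.5860 + -1.4860i
Iter 1: z = 0.5860 + -1.4860i, |z|^2 = 2.5516
Iter 2: z = -1.2788 + -3.2276i, |z|^2 = 12.0527
Escaped at iteration 2

Answer: 2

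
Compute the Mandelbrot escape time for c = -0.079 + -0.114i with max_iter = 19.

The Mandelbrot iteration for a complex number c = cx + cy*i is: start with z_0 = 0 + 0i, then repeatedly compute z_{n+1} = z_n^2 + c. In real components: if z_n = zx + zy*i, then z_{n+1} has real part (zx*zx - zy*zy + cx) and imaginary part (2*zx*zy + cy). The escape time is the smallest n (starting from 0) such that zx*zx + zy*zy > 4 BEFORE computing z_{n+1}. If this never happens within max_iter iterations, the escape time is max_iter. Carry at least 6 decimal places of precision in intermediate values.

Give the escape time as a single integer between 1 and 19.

z_0 = 0 + 0i, c = -0.0790 + -0.1140i
Iter 1: z = -0.0790 + -0.1140i, |z|^2 = 0.0192
Iter 2: z = -0.0858 + -0.0960i, |z|^2 = 0.0166
Iter 3: z = -0.0809 + -0.0975i, |z|^2 = 0.0161
Iter 4: z = -0.0820 + -0.0982i, |z|^2 = 0.0164
Iter 5: z = -0.0819 + -0.0979i, |z|^2 = 0.0163
Iter 6: z = -0.0819 + -0.0980i, |z|^2 = 0.0163
Iter 7: z = -0.0819 + -0.0980i, |z|^2 = 0.0163
Iter 8: z = -0.0819 + -0.0980i, |z|^2 = 0.0163
Iter 9: z = -0.0819 + -0.0980i, |z|^2 = 0.0163
Iter 10: z = -0.0819 + -0.0980i, |z|^2 = 0.0163
Iter 11: z = -0.0819 + -0.0980i, |z|^2 = 0.0163
Iter 12: z = -0.0819 + -0.0980i, |z|^2 = 0.0163
Iter 13: z = -0.0819 + -0.0980i, |z|^2 = 0.0163
Iter 14: z = -0.0819 + -0.0980i, |z|^2 = 0.0163
Iter 15: z = -0.0819 + -0.0980i, |z|^2 = 0.0163
Iter 16: z = -0.0819 + -0.0980i, |z|^2 = 0.0163
Iter 17: z = -0.0819 + -0.0980i, |z|^2 = 0.0163
Iter 18: z = -0.0819 + -0.0980i, |z|^2 = 0.0163

Answer: 19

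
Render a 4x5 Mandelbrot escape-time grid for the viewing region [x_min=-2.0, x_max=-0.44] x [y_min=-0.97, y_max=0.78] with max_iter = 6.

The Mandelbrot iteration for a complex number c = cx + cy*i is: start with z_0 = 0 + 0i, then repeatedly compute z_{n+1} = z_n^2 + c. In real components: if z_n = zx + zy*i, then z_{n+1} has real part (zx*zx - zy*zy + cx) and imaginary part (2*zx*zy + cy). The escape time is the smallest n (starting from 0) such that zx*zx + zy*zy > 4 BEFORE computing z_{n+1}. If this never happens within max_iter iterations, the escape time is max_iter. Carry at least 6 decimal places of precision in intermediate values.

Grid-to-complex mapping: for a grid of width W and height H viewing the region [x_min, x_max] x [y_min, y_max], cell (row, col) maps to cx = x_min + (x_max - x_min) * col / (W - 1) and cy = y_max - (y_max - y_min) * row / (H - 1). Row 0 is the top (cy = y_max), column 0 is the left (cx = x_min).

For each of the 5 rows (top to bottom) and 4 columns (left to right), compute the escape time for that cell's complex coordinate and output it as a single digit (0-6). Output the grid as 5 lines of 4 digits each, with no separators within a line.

Answer: 1336
1566
1666
1356
1334

Derivation:
(row=0, col=0): c = -2.0000 + 0.7800i → escape time 1
(row=0, col=1): c = -1.4800 + 0.7800i → escape time 3
(row=0, col=2): c = -0.9600 + 0.7800i → escape time 3
(row=0, col=3): c = -0.4400 + 0.7800i → escape time 6
(row=1, col=0): c = -2.0000 + 0.3425i → escape time 1
(row=1, col=1): c = -1.4800 + 0.3425i → escape time 5
(row=1, col=2): c = -0.9600 + 0.3425i → escape time 6
(row=1, col=3): c = -0.4400 + 0.3425i → escape time 6
(row=2, col=0): c = -2.0000 + -0.0950i → escape time 1
(row=2, col=1): c = -1.4800 + -0.0950i → escape time 6
(row=2, col=2): c = -0.9600 + -0.0950i → escape time 6
(row=2, col=3): c = -0.4400 + -0.0950i → escape time 6
(row=3, col=0): c = -2.0000 + -0.5325i → escape time 1
(row=3, col=1): c = -1.4800 + -0.5325i → escape time 3
(row=3, col=2): c = -0.9600 + -0.5325i → escape time 5
(row=3, col=3): c = -0.4400 + -0.5325i → escape time 6
(row=4, col=0): c = -2.0000 + -0.9700i → escape time 1
(row=4, col=1): c = -1.4800 + -0.9700i → escape time 3
(row=4, col=2): c = -0.9600 + -0.9700i → escape time 3
(row=4, col=3): c = -0.4400 + -0.9700i → escape time 4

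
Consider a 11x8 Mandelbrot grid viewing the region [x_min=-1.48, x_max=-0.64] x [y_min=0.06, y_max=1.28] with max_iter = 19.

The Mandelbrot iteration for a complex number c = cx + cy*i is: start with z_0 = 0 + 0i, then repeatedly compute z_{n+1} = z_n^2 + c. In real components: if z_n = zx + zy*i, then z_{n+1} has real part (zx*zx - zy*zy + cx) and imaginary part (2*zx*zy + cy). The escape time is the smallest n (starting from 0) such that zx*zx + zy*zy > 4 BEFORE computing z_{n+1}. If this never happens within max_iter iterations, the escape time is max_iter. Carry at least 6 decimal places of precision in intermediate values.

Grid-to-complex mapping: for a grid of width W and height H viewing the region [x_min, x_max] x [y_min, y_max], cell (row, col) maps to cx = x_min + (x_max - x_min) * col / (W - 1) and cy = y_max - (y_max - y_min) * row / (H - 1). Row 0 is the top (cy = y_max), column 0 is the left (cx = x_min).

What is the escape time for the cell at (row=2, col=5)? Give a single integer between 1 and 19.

z_0 = 0 + 0i, c = -1.0600 + 0.9314i
Iter 1: z = -1.0600 + 0.9314i, |z|^2 = 1.9912
Iter 2: z = -0.8040 + -1.0432i, |z|^2 = 1.7346
Iter 3: z = -1.5019 + 2.6088i, |z|^2 = 9.0616
Escaped at iteration 3

Answer: 3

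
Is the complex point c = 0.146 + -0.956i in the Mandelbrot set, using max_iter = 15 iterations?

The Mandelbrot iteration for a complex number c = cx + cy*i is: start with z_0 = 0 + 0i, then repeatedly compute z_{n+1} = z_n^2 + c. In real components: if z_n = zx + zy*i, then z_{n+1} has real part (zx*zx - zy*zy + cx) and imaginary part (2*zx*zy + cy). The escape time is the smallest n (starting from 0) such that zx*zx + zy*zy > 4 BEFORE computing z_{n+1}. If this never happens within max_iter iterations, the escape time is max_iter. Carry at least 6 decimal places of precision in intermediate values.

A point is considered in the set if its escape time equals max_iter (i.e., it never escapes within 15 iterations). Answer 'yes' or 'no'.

z_0 = 0 + 0i, c = 0.1460 + -0.9560i
Iter 1: z = 0.1460 + -0.9560i, |z|^2 = 0.9353
Iter 2: z = -0.7466 + -1.2352i, |z|^2 = 2.0830
Iter 3: z = -0.8222 + 0.8884i, |z|^2 = 1.4652
Iter 4: z = 0.0327 + -2.4168i, |z|^2 = 5.8419
Escaped at iteration 4

Answer: no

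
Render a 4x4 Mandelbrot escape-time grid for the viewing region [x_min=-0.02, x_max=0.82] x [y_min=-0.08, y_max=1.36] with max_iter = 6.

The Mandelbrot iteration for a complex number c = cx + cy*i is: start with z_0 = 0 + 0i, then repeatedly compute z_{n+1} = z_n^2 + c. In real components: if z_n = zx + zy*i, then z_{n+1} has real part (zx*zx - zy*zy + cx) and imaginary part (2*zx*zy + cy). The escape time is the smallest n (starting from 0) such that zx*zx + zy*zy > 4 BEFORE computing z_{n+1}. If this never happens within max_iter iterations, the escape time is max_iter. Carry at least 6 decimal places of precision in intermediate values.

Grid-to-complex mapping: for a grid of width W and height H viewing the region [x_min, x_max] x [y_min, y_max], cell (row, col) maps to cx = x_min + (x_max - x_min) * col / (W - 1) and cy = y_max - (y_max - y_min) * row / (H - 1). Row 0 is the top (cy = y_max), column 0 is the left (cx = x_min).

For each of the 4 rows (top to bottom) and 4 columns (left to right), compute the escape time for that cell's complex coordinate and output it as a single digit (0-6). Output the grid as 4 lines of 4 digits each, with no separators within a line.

(row=0, col=0): c = -0.0200 + 1.3600i → escape time 2
(row=0, col=1): c = 0.2600 + 1.3600i → escape time 2
(row=0, col=2): c = 0.5400 + 1.3600i → escape time 2
(row=0, col=3): c = 0.8200 + 1.3600i → escape time 2
(row=1, col=0): c = -0.0200 + 0.8800i → escape time 6
(row=1, col=1): c = 0.2600 + 0.8800i → escape time 4
(row=1, col=2): c = 0.5400 + 0.8800i → escape time 3
(row=1, col=3): c = 0.8200 + 0.8800i → escape time 2
(row=2, col=0): c = -0.0200 + 0.4000i → escape time 6
(row=2, col=1): c = 0.2600 + 0.4000i → escape time 6
(row=2, col=2): c = 0.5400 + 0.4000i → escape time 4
(row=2, col=3): c = 0.8200 + 0.4000i → escape time 3
(row=3, col=0): c = -0.0200 + -0.0800i → escape time 6
(row=3, col=1): c = 0.2600 + -0.0800i → escape time 6
(row=3, col=2): c = 0.5400 + -0.0800i → escape time 4
(row=3, col=3): c = 0.8200 + -0.0800i → escape time 3

Answer: 2222
6432
6643
6643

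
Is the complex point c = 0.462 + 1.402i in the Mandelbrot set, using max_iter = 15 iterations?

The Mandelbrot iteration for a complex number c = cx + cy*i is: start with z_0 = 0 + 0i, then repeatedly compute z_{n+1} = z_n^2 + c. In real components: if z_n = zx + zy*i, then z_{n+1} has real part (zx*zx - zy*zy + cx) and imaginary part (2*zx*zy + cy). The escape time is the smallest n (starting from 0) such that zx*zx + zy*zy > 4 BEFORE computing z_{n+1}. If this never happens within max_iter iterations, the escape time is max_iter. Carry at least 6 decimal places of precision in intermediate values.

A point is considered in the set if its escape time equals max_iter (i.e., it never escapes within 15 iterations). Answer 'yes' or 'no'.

z_0 = 0 + 0i, c = 0.4620 + 1.4020i
Iter 1: z = 0.4620 + 1.4020i, |z|^2 = 2.1790
Iter 2: z = -1.2902 + 2.6974i, |z|^2 = 8.9407
Escaped at iteration 2

Answer: no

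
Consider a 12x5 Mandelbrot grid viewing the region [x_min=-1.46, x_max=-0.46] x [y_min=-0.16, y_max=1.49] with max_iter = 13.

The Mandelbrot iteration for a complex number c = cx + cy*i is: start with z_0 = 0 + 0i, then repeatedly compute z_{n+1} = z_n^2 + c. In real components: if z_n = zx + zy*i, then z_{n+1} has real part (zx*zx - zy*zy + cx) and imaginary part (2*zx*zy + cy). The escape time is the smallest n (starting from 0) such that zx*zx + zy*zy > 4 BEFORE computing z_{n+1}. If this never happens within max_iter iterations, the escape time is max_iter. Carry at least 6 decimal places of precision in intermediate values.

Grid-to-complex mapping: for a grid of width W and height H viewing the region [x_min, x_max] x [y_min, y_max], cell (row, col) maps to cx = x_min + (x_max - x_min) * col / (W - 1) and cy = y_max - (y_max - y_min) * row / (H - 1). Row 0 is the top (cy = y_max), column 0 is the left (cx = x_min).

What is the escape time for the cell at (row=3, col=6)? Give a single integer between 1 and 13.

Answer: 13

Derivation:
z_0 = 0 + 0i, c = -0.9145 + 0.2525i
Iter 1: z = -0.9145 + 0.2525i, |z|^2 = 0.9001
Iter 2: z = -0.1419 + -0.2093i, |z|^2 = 0.0640
Iter 3: z = -0.9382 + 0.3119i, |z|^2 = 0.9776
Iter 4: z = -0.1316 + -0.3328i, |z|^2 = 0.1281
Iter 5: z = -1.0080 + 0.3401i, |z|^2 = 1.1317
Iter 6: z = -0.0141 + -0.4331i, |z|^2 = 0.1877
Iter 7: z = -1.1019 + 0.2647i, |z|^2 = 1.2843
Iter 8: z = 0.2295 + -0.3309i, |z|^2 = 0.1622
Iter 9: z = -0.9714 + 0.1006i, |z|^2 = 0.9537
Iter 10: z = 0.0189 + 0.0571i, |z|^2 = 0.0036
Iter 11: z = -0.9174 + 0.2547i, |z|^2 = 0.9066
Iter 12: z = -0.1377 + -0.2148i, |z|^2 = 0.0651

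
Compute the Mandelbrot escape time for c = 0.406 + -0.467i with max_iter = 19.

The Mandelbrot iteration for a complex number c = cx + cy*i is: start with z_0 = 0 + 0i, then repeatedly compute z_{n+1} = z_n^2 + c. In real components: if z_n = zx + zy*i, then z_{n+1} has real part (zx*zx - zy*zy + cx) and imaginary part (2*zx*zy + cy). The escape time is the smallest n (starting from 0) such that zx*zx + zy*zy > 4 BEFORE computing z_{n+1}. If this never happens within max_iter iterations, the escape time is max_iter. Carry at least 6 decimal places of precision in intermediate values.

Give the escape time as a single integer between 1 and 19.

z_0 = 0 + 0i, c = 0.4060 + -0.4670i
Iter 1: z = 0.4060 + -0.4670i, |z|^2 = 0.3829
Iter 2: z = 0.3527 + -0.8462i, |z|^2 = 0.8405
Iter 3: z = -0.1856 + -1.0640i, |z|^2 = 1.1665
Iter 4: z = -0.6916 + -0.0720i, |z|^2 = 0.4835
Iter 5: z = 0.8792 + -0.3674i, |z|^2 = 0.9079
Iter 6: z = 1.0439 + -1.1131i, |z|^2 = 2.3287
Iter 7: z = 0.2568 + -2.7909i, |z|^2 = 7.8549
Escaped at iteration 7

Answer: 7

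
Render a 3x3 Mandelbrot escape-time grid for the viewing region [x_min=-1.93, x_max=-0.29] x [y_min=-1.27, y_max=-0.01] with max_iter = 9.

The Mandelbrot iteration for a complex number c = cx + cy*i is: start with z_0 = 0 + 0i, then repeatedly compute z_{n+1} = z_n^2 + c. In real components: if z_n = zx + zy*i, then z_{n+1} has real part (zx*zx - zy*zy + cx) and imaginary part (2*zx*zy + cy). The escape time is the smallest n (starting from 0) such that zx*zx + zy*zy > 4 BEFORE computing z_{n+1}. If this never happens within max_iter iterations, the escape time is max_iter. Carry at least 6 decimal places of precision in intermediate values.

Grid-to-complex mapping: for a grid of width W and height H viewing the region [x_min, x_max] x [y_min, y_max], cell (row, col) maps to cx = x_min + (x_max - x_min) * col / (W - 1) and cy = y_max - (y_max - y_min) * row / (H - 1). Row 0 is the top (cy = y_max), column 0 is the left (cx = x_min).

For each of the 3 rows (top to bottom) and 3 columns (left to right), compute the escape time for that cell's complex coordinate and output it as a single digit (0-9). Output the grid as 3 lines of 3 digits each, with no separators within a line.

Answer: 899
149
123

Derivation:
(row=0, col=0): c = -1.9300 + -0.0100i → escape time 8
(row=0, col=1): c = -1.1100 + -0.0100i → escape time 9
(row=0, col=2): c = -0.2900 + -0.0100i → escape time 9
(row=1, col=0): c = -1.9300 + -0.6400i → escape time 1
(row=1, col=1): c = -1.1100 + -0.6400i → escape time 4
(row=1, col=2): c = -0.2900 + -0.6400i → escape time 9
(row=2, col=0): c = -1.9300 + -1.2700i → escape time 1
(row=2, col=1): c = -1.1100 + -1.2700i → escape time 2
(row=2, col=2): c = -0.2900 + -1.2700i → escape time 3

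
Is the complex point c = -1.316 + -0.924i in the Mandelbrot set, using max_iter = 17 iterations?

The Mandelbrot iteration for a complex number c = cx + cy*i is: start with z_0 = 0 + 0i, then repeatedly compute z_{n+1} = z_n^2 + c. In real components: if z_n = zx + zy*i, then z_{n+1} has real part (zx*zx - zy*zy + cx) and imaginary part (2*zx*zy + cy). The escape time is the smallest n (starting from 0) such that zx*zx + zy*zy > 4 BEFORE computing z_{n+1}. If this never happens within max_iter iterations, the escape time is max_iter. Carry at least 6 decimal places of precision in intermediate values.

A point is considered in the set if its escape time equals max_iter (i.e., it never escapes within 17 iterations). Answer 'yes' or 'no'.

z_0 = 0 + 0i, c = -1.3160 + -0.9240i
Iter 1: z = -1.3160 + -0.9240i, |z|^2 = 2.5856
Iter 2: z = -0.4379 + 1.5080i, |z|^2 = 2.4657
Iter 3: z = -3.3982 + -2.2447i, |z|^2 = 16.5866
Escaped at iteration 3

Answer: no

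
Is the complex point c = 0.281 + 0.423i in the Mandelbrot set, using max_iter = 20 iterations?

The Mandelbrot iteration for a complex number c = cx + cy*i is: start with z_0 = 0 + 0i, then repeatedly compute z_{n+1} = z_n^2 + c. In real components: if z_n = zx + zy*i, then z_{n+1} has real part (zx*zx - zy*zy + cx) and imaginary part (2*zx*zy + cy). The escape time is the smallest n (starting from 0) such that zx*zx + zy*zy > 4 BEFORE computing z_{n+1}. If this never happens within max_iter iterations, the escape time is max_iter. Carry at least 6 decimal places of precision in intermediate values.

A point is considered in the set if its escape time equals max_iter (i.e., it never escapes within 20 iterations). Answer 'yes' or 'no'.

z_0 = 0 + 0i, c = 0.2810 + 0.4230i
Iter 1: z = 0.2810 + 0.4230i, |z|^2 = 0.2579
Iter 2: z = 0.1810 + 0.6607i, |z|^2 = 0.4693
Iter 3: z = -0.1228 + 0.6622i, |z|^2 = 0.4536
Iter 4: z = -0.1425 + 0.2604i, |z|^2 = 0.0881
Iter 5: z = 0.2335 + 0.3488i, |z|^2 = 0.1762
Iter 6: z = 0.2139 + 0.5859i, |z|^2 = 0.3890
Iter 7: z = -0.0165 + 0.6736i, |z|^2 = 0.4540
Iter 8: z = -0.1725 + 0.4007i, |z|^2 = 0.1903
Iter 9: z = 0.1502 + 0.2848i, |z|^2 = 0.1037
Iter 10: z = 0.2224 + 0.5085i, |z|^2 = 0.3081
Iter 11: z = 0.0719 + 0.6492i, |z|^2 = 0.4267
Iter 12: z = -0.1353 + 0.5163i, |z|^2 = 0.2849
Iter 13: z = 0.0327 + 0.2832i, |z|^2 = 0.0813
Iter 14: z = 0.2018 + 0.4415i, |z|^2 = 0.2357
Iter 15: z = 0.1268 + 0.6012i, |z|^2 = 0.3776
Iter 16: z = -0.0644 + 0.5755i, |z|^2 = 0.3353
Iter 17: z = -0.0460 + 0.3489i, |z|^2 = 0.1238
Iter 18: z = 0.1614 + 0.3909i, |z|^2 = 0.1789
Iter 19: z = 0.1543 + 0.5492i, |z|^2 = 0.3254
Did not escape in 20 iterations → in set

Answer: yes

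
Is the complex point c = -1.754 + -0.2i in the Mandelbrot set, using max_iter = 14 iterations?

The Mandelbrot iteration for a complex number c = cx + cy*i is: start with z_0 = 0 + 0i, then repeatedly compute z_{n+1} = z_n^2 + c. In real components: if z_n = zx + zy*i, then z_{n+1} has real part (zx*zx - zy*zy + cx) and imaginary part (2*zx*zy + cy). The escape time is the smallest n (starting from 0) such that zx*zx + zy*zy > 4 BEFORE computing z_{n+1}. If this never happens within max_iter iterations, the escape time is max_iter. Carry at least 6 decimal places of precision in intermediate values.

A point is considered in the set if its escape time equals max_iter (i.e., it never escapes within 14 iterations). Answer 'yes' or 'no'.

z_0 = 0 + 0i, c = -1.7540 + -0.2000i
Iter 1: z = -1.7540 + -0.2000i, |z|^2 = 3.1165
Iter 2: z = 1.2825 + 0.5016i, |z|^2 = 1.8964
Iter 3: z = -0.3608 + 1.0866i, |z|^2 = 1.3109
Iter 4: z = -2.8046 + -0.9840i, |z|^2 = 8.8340
Escaped at iteration 4

Answer: no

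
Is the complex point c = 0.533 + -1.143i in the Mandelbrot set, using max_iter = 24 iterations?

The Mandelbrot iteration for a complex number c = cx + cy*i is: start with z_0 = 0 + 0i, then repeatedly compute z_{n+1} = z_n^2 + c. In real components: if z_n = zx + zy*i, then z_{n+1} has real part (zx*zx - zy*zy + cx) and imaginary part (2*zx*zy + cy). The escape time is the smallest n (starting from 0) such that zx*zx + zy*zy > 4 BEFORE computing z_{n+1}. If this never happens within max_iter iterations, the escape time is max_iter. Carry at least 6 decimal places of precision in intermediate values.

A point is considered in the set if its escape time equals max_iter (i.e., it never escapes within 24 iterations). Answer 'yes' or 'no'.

z_0 = 0 + 0i, c = 0.5330 + -1.1430i
Iter 1: z = 0.5330 + -1.1430i, |z|^2 = 1.5905
Iter 2: z = -0.4894 + -2.3614i, |z|^2 = 5.8159
Escaped at iteration 2

Answer: no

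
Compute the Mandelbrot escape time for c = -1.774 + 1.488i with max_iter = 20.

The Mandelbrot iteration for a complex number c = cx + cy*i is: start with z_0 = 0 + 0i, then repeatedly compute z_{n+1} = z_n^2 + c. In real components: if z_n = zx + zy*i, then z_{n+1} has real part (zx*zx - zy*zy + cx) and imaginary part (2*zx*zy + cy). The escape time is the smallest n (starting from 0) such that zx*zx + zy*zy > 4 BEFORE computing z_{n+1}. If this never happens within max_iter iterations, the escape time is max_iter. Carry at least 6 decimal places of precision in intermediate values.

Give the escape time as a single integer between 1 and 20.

z_0 = 0 + 0i, c = -1.7740 + 1.4880i
Iter 1: z = -1.7740 + 1.4880i, |z|^2 = 5.3612
Escaped at iteration 1

Answer: 1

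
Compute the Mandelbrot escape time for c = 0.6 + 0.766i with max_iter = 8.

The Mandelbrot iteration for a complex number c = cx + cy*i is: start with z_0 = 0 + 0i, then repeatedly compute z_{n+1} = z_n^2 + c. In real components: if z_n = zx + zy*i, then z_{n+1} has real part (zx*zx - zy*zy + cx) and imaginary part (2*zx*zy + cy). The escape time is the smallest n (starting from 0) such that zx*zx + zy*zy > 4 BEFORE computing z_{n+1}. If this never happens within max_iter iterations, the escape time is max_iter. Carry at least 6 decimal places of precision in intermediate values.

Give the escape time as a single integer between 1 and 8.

Answer: 3

Derivation:
z_0 = 0 + 0i, c = 0.6000 + 0.7660i
Iter 1: z = 0.6000 + 0.7660i, |z|^2 = 0.9468
Iter 2: z = 0.3732 + 1.6852i, |z|^2 = 2.9792
Iter 3: z = -2.1006 + 2.0240i, |z|^2 = 8.5090
Escaped at iteration 3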